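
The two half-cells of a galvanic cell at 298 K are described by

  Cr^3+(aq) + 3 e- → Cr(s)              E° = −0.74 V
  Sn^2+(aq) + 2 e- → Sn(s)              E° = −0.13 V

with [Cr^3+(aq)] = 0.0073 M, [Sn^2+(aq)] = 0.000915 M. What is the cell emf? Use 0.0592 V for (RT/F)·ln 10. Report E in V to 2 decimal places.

Sn²⁺/Sn is reduced (cathode, E° = −0.13 V) and Cr³⁺/Cr is oxidized (anode).
E°cell = E°cat − E°an = −0.13 − (−0.74) = +0.61 V; n = 6.
For the overall reaction 3 Sn^2+(aq) + 2 Cr(s) → 3 Sn(s) + 2 Cr^3+(aq), Q = [Cr^3+(aq)]^2 / [Sn^2+(aq)]^3 = 6.96×10^4, giving log Q = 4.842.
Applying E = E° − (RT ln10/nF)·log Q gives +0.61 − (0.0592/6)(4.842) = +0.56 V.

+0.56 V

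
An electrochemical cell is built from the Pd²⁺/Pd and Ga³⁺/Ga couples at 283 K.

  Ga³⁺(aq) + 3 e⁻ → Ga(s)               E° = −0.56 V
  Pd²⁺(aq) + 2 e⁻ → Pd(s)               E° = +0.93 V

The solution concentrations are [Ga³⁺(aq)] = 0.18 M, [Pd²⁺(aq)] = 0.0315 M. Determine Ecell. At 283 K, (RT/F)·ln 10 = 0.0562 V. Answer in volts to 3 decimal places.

Since E°(Pd²⁺/Pd) > E°(Ga³⁺/Ga), Pd²⁺/Pd serves as the cathode.
E°cell = +0.93 − (−0.56) = +1.49 V, with n = 6 electrons transferred.
For the overall reaction 3 Pd²⁺(aq) + 2 Ga(s) → 3 Pd(s) + 2 Ga³⁺(aq), Q = [Ga³⁺(aq)]^2 / [Pd²⁺(aq)]^3 = 1.04×10^3, giving log Q = 3.016.
By the Nernst equation, E = +1.49 − (0.0562/6)·(3.016) = +1.462 V.

+1.462 V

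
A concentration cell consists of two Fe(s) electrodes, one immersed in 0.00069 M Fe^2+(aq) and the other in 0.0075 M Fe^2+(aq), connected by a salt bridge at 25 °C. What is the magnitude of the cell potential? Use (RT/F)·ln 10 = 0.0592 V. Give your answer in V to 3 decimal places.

0.031 V

For a concentration cell E°cell = 0, since both electrodes use the same couple.
The compartment with the higher Fe^2+(aq) concentration (0.0075 M) acts as the cathode; ions are reduced there and produced at the dilute (0.00069 M) anode.
With n = 2, Ecell = −(0.0592/2)·log([dilute]/[conc]) = −(0.0592/2)·log(0.00069/0.0075) = +0.031 V.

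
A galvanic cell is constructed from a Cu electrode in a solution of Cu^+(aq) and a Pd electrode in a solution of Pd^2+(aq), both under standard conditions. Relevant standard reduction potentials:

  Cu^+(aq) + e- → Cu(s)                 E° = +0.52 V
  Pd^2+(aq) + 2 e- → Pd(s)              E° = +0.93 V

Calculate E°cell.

+0.41 V

The Pd²⁺/Pd couple has the higher E°, so Pd ion is reduced (cathode) and Cu is oxidized (anode).
E°cell = E°(cathode) − E°(anode) = +0.93 − (+0.52) = +0.41 V.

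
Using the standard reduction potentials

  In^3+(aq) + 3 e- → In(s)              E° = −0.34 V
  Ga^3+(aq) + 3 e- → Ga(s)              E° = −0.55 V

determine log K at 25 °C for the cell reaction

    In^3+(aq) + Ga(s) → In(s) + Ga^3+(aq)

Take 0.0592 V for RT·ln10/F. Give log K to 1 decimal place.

The In³⁺/In couple is reduced (cathode); E°cell = −0.34 − (−0.55) = +0.21 V with n = 3.
At equilibrium E = 0, so log K = nE°cell / 0.0592 = (3)(+0.21) / 0.0592 = 10.6.

log K = 10.6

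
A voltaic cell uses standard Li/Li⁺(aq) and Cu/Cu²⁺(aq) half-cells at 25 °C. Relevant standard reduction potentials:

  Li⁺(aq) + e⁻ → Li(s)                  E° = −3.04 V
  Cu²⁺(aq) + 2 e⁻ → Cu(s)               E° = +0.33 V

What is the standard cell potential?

The Cu²⁺/Cu couple has the higher E°, so Cu ion is reduced (cathode) and Li is oxidized (anode).
E°cell = E°(cathode) − E°(anode) = +0.33 − (−3.04) = +3.37 V.

+3.37 V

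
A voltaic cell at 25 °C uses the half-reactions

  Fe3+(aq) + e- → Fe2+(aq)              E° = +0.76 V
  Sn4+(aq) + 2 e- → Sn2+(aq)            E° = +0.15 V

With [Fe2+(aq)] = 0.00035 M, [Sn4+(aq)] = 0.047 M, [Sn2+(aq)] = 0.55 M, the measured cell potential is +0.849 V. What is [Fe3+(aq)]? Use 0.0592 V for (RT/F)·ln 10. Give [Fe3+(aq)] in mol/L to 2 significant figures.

Fe³⁺/Fe²⁺ is the cathode (higher E°); E°cell = +0.76 − (+0.15) = +0.61 V with n = 2.
Rearranging E = E° − (0.0592/n)·log Q gives log Q = 2(+0.61 − (+0.849))/0.0592 = −8.074.
For 2 Fe3+(aq) + Sn2+(aq) → 2 Fe2+(aq) + Sn4+(aq), the reaction quotient is Q = ([Fe2+(aq)]^2·[Sn4+(aq)]) / ([Fe3+(aq)]^2·[Sn2+(aq)]).
Solving for the unknown gives log [Fe3+(aq)] = 0.047, so [Fe3+(aq)] ≈ 1.1 M.

1.1 M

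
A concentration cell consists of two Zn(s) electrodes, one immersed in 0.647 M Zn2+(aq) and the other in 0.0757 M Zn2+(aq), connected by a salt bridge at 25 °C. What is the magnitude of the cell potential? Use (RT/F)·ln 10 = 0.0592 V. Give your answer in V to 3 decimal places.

0.028 V

For a concentration cell E°cell = 0, since both electrodes use the same couple.
The compartment with the higher Zn2+(aq) concentration (0.647 M) acts as the cathode; ions are reduced there and produced at the dilute (0.0757 M) anode.
With n = 2, Ecell = −(0.0592/2)·log([dilute]/[conc]) = −(0.0592/2)·log(0.0757/0.647) = +0.028 V.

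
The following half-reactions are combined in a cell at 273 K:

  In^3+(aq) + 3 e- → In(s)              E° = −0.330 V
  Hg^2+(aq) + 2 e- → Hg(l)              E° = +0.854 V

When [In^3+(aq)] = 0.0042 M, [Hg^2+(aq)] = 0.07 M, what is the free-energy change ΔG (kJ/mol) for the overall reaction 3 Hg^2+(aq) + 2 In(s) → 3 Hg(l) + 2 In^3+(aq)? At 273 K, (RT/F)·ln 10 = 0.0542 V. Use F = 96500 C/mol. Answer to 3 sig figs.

With Hg²⁺/Hg reduced at the cathode, E°cell = +0.854 − (−0.330) = +1.184 V and n = 6.
Q = [In^3+(aq)]^2 / [Hg^2+(aq)]^3 = 0.0514, so log Q = −1.289 and E = +1.184 − (0.0542/6)(−1.289) = +1.1956 V.
Then ΔG = −nFE = −6 × 96500 × +1.1956 J/mol = −692 kJ/mol.

−692 kJ/mol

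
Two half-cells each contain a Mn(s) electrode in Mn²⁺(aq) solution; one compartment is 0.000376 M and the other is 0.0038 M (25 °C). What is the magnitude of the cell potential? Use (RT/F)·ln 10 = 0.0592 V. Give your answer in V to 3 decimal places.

0.030 V

For a concentration cell E°cell = 0, since both electrodes use the same couple.
The compartment with the higher Mn²⁺(aq) concentration (0.0038 M) acts as the cathode; ions are reduced there and produced at the dilute (0.000376 M) anode.
With n = 2, Ecell = −(0.0592/2)·log([dilute]/[conc]) = −(0.0592/2)·log(0.000376/0.0038) = +0.030 V.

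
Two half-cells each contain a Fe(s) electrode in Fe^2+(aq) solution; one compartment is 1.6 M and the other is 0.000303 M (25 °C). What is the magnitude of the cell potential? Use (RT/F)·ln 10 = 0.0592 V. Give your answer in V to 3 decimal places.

For a concentration cell E°cell = 0, since both electrodes use the same couple.
The compartment with the higher Fe^2+(aq) concentration (1.6 M) acts as the cathode; ions are reduced there and produced at the dilute (0.000303 M) anode.
With n = 2, Ecell = −(0.0592/2)·log([dilute]/[conc]) = −(0.0592/2)·log(0.000303/1.6) = +0.110 V.

0.110 V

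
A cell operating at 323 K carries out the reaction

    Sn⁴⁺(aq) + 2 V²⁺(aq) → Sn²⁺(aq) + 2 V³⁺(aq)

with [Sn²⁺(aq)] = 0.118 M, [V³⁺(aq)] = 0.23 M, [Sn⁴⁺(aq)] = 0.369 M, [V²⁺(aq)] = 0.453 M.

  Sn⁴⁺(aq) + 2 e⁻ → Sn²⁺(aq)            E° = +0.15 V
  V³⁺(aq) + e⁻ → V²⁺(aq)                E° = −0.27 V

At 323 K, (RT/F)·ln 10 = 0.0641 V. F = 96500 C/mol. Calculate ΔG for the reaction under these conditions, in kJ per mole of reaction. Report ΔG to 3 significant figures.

−87.8 kJ/mol

E°cell = +0.15 − (−0.27) = +0.42 V; the balanced reaction transfers n = 2 electrons.
The reaction quotient is ([Sn²⁺(aq)]·[V³⁺(aq)]^2) / ([Sn⁴⁺(aq)]·[V²⁺(aq)]^2) = 0.0824; by Nernst, E = +0.42 − (0.0641/2)(−1.084) = +0.4547 V.
Finally ΔG = −nFE = −(2)(96500 C/mol)(+0.4547 V) = −87.8 kJ/mol.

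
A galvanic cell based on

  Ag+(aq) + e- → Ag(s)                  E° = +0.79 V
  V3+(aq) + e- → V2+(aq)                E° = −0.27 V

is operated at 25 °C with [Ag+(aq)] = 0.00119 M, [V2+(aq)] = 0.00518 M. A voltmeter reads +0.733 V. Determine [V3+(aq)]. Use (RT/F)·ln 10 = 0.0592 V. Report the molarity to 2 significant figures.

With Ag⁺/Ag at the cathode and V³⁺/V²⁺ at the anode, E°cell = +0.79 − (−0.27) = +1.06 V (n = 1).
From the Nernst equation, log Q = n(E° − E)/0.0592 = 1·(+1.06 − (+0.733))/0.0592 = 5.524.
The balanced reaction is Ag+(aq) + V2+(aq) → Ag(s) + V3+(aq), so Q = [V3+(aq)] / ([Ag+(aq)]·[V2+(aq)]).
Solving for the unknown gives log [V3+(aq)] = 0.314, so [V3+(aq)] ≈ 2.1 M.

2.1 M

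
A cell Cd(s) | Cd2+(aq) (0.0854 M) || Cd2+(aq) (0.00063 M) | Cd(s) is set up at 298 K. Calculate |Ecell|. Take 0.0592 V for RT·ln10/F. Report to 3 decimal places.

0.063 V

For a concentration cell E°cell = 0, since both electrodes use the same couple.
The compartment with the higher Cd2+(aq) concentration (0.0854 M) acts as the cathode; ions are reduced there and produced at the dilute (0.00063 M) anode.
With n = 2, Ecell = −(0.0592/2)·log([dilute]/[conc]) = −(0.0592/2)·log(0.00063/0.0854) = +0.063 V.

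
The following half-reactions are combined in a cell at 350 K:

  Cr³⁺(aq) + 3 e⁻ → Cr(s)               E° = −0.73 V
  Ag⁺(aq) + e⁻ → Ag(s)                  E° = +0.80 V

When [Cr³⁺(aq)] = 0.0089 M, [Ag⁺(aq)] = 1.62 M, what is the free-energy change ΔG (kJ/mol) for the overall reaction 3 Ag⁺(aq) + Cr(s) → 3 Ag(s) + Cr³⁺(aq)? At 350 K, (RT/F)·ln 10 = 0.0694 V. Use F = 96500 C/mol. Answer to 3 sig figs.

The standard cell potential is +0.80 − (−0.73) = +1.53 V, with n = 3 electrons in the balanced equation.
Q = [Cr³⁺(aq)] / [Ag⁺(aq)]^3 = 0.00209, so log Q = −2.679 and E = +1.53 − (0.0694/3)(−2.679) = +1.5920 V.
Then ΔG = −nFE = −3 × 96500 × +1.5920 J/mol = −461 kJ/mol.

−461 kJ/mol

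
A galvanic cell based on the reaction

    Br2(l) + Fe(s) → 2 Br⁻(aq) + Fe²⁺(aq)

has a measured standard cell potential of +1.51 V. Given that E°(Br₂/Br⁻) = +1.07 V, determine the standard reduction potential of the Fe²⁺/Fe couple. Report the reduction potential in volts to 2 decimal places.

In the reaction as written the Br₂/Br⁻ couple is reduced (cathode) and Fe²⁺/Fe is oxidized (anode), so E°cell = E°(Br₂/Br⁻) − E°(Fe²⁺/Fe).
E°(Fe²⁺/Fe) = E°(cathode) − E°cell = +1.07 − (+1.51) = −0.44 V.

−0.44 V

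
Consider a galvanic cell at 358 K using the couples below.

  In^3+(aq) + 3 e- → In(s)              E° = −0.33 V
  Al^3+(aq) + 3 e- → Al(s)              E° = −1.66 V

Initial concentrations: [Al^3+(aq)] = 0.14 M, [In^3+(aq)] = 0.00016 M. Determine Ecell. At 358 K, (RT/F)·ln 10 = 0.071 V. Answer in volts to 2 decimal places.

In³⁺/In is reduced (cathode, E° = −0.33 V) and Al³⁺/Al is oxidized (anode).
E°cell = E°cat − E°an = −0.33 − (−1.66) = +1.33 V; n = 3.
The balanced reaction is In^3+(aq) + Al(s) → In(s) + Al^3+(aq), so Q = [Al^3+(aq)] / [In^3+(aq)] = 875 and log Q = 2.942.
By the Nernst equation, E = +1.33 − (0.071/3)·(2.942) = +1.26 V.

+1.26 V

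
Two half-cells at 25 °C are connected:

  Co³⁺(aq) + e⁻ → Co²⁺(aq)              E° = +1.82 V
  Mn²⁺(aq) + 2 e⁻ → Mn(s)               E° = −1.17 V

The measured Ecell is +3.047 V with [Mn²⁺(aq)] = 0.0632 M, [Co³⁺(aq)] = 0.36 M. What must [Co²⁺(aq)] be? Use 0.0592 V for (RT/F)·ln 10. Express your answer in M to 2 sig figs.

Co³⁺/Co²⁺ is the cathode (higher E°); E°cell = +1.82 − (−1.17) = +2.99 V with n = 2.
From the Nernst equation, log Q = n(E° − E)/0.0592 = 2·(+2.99 − (+3.047))/0.0592 = −1.926.
Balancing electrons gives 2 Co³⁺(aq) + Mn(s) → 2 Co²⁺(aq) + Mn²⁺(aq); thus Q = ([Co²⁺(aq)]^2·[Mn²⁺(aq)]) / [Co³⁺(aq)]^2.
Isolating [Co²⁺(aq)] in Q = 10^{−1.926} yields log [Co²⁺(aq)] = −0.807, i.e. 0.16 M.

0.16 M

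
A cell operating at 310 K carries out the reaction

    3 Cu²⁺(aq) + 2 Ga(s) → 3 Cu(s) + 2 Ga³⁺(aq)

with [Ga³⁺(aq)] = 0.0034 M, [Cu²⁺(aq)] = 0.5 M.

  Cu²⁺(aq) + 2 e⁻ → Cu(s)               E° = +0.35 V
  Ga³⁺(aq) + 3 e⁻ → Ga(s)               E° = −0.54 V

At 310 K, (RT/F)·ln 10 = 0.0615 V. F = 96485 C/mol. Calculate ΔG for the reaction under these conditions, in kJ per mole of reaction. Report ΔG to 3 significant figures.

−539 kJ/mol

With Cu²⁺/Cu reduced at the cathode, E°cell = +0.35 − (−0.54) = +0.89 V and n = 6.
Q = [Ga³⁺(aq)]^2 / [Cu²⁺(aq)]^3 = 9.25×10^−5, so log Q = −4.034 and E = +0.89 − (0.0615/6)(−4.034) = +0.9313 V.
Then ΔG = −nFE = −6 × 96485 × +0.9313 J/mol = −539 kJ/mol.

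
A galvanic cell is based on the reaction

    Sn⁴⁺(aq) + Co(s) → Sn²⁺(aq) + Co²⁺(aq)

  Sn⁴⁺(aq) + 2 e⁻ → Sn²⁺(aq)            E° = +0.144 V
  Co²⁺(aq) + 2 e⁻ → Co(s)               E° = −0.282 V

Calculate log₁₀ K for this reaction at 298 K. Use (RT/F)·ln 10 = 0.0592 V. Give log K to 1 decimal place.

The Sn⁴⁺/Sn²⁺ couple is reduced (cathode); E°cell = +0.144 − (−0.282) = +0.426 V with n = 2.
At equilibrium E = 0, so log K = nE°cell / 0.0592 = (2)(+0.426) / 0.0592 = 14.4.

log K = 14.4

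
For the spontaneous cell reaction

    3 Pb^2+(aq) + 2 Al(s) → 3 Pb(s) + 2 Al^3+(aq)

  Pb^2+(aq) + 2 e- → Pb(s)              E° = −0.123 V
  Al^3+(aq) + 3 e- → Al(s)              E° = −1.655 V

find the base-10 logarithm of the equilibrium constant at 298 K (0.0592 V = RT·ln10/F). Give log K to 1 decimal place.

The Pb²⁺/Pb couple is reduced (cathode); E°cell = −0.123 − (−1.655) = +1.532 V with n = 6.
At equilibrium E = 0, so log K = nE°cell / 0.0592 = (6)(+1.532) / 0.0592 = 155.3.

log K = 155.3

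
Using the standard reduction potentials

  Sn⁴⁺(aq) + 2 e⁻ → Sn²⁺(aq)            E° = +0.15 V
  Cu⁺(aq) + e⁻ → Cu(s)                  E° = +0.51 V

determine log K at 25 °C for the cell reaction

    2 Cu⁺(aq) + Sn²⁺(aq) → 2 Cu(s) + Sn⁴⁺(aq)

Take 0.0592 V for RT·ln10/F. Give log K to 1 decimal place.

The Cu⁺/Cu couple is reduced (cathode); E°cell = +0.51 − (+0.15) = +0.36 V with n = 2.
At equilibrium E = 0, so log K = nE°cell / 0.0592 = (2)(+0.36) / 0.0592 = 12.2.

log K = 12.2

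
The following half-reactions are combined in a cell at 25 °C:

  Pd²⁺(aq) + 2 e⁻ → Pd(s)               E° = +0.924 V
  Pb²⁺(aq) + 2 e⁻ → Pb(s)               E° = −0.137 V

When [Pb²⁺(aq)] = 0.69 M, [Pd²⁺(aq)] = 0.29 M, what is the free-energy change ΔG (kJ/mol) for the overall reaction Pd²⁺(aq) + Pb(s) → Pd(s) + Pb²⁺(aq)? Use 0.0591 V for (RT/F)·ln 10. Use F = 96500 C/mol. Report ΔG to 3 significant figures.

−203 kJ/mol

With Pd²⁺/Pd reduced at the cathode, E°cell = +0.924 − (−0.137) = +1.061 V and n = 2.
The reaction quotient is [Pb²⁺(aq)] / [Pd²⁺(aq)] = 2.38; by Nernst, E = +1.061 − (0.0591/2)(0.376) = +1.0499 V.
Then ΔG = −nFE = −2 × 96500 × +1.0499 J/mol = −203 kJ/mol.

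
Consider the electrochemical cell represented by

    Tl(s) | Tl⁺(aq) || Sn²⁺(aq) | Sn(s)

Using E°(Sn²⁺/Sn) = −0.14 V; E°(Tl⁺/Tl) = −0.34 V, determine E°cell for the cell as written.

+0.20 V

By convention the left-hand electrode in cell notation is the anode (oxidation) and the right-hand electrode is the cathode (reduction).
E°cell = E°(right) − E°(left) = −0.14 − (−0.34) = +0.20 V.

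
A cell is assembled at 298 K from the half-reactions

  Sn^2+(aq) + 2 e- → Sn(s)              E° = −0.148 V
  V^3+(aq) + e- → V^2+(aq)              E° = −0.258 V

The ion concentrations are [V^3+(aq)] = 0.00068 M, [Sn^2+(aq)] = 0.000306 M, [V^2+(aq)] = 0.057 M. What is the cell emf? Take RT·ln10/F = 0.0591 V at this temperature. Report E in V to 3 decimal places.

The Sn²⁺/Sn couple has the more positive E°, so it is the cathode; V³⁺/V²⁺ is the anode.
E°cell = −0.148 − (−0.258) = +0.110 V, with n = 2 electrons transferred.
The balanced reaction is Sn^2+(aq) + 2 V^2+(aq) → Sn(s) + 2 V^3+(aq), so Q = [V^3+(aq)]^2 / ([Sn^2+(aq)]·[V^2+(aq)]^2) = 0.465 and log Q = −0.332.
Applying E = E° − (RT ln10/nF)·log Q gives +0.110 − (0.0591/2)(−0.332) = +0.120 V.

+0.120 V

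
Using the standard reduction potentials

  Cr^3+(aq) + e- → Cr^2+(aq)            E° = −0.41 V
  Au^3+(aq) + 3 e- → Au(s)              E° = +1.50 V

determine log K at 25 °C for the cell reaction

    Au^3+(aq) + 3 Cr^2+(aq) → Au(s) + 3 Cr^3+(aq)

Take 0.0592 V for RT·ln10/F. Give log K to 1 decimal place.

The Au³⁺/Au couple is reduced (cathode); E°cell = +1.50 − (−0.41) = +1.91 V with n = 3.
At equilibrium E = 0, so log K = nE°cell / 0.0592 = (3)(+1.91) / 0.0592 = 96.8.

log K = 96.8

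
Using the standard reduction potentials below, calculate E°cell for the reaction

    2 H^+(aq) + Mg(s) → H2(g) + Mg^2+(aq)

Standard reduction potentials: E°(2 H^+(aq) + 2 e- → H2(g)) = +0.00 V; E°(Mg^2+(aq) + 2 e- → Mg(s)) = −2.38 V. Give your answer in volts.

+2.38 V

In the reaction as written, H^+(aq) is reduced (cathode) and Mg^2+(aq) is produced by oxidation at the anode.
E°cell = E°(cathode) − E°(anode) = +0.00 − (−2.38) = +2.38 V.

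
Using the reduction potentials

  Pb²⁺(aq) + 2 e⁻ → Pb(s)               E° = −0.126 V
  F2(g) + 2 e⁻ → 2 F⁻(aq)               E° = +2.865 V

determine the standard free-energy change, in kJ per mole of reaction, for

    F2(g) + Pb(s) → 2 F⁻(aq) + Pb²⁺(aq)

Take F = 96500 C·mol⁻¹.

In the reaction as written F2(g) is reduced, so the F₂/F⁻ couple is the cathode and Pb²⁺/Pb is the anode.
E°cell = +2.865 − (−0.126) = +2.991 V; balancing electrons gives n = 2.
ΔG° = −nFE°cell = −(2)(96500)(+2.991) J/mol = −577 kJ/mol.

−577 kJ/mol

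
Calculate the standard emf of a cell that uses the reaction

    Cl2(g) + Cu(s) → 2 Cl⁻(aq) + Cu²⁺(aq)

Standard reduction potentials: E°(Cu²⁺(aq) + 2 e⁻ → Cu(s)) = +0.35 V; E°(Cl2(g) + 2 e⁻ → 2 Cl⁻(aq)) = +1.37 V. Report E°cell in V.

Cl2(g) gains electrons, so the Cl₂/Cl⁻ couple is the cathode; the Cu²⁺/Cu couple is the anode.
E°cell = E°(cathode) − E°(anode) = +1.37 − (+0.35) = +1.02 V.

+1.02 V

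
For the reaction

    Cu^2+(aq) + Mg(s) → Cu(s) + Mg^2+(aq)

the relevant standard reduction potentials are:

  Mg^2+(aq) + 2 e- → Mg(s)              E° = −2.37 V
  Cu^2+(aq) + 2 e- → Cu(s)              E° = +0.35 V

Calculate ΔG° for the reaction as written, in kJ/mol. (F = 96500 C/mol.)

−525 kJ/mol

In the reaction as written Cu^2+(aq) is reduced, so the Cu²⁺/Cu couple is the cathode and Mg²⁺/Mg is the anode.
E°cell = +0.35 − (−2.37) = +2.72 V; balancing electrons gives n = 2.
ΔG° = −nFE°cell = −(2)(96500)(+2.72) J/mol = −525 kJ/mol.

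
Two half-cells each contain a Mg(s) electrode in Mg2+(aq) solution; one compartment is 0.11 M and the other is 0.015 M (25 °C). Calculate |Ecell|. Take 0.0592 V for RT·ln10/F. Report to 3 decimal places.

For a concentration cell E°cell = 0, since both electrodes use the same couple.
The compartment with the higher Mg2+(aq) concentration (0.11 M) acts as the cathode; ions are reduced there and produced at the dilute (0.015 M) anode.
With n = 2, Ecell = −(0.0592/2)·log([dilute]/[conc]) = −(0.0592/2)·log(0.015/0.11) = +0.026 V.

0.026 V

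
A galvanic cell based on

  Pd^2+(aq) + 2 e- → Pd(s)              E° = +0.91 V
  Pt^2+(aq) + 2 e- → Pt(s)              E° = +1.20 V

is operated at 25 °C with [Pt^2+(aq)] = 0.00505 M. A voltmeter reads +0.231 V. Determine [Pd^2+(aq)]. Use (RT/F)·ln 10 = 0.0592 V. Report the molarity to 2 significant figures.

0.50 M

The Pt²⁺/Pt couple has the larger reduction potential, so it is the cathode: E°cell = +1.20 − (+0.91) = +0.29 V and n = 2.
Since E = E° − (0.0592/n)·log Q, log Q = n(E° − E)/0.0592 = 1.993.
Balancing electrons gives Pt^2+(aq) + Pd(s) → Pt(s) + Pd^2+(aq); thus Q = [Pd^2+(aq)] / [Pt^2+(aq)].
Isolating [Pd^2+(aq)] in Q = 10^{1.993} yields log [Pd^2+(aq)] = −0.304, i.e. 0.50 M.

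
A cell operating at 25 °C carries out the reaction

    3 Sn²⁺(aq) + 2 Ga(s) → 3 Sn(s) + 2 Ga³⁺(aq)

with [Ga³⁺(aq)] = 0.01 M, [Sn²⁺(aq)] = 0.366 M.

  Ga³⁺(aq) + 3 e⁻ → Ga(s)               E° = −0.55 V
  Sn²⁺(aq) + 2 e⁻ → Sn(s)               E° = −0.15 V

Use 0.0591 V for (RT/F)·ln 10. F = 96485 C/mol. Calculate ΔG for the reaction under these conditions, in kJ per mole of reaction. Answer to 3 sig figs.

−247 kJ/mol

E°cell = −0.15 − (−0.55) = +0.40 V; the balanced reaction transfers n = 6 electrons.
The reaction quotient is [Ga³⁺(aq)]^2 / [Sn²⁺(aq)]^3 = 0.00204; by Nernst, E = +0.40 − (0.0591/6)(−2.690) = +0.4265 V.
ΔG = −nFE = −(6)(96485)(+0.4265) J/mol = −247 kJ/mol.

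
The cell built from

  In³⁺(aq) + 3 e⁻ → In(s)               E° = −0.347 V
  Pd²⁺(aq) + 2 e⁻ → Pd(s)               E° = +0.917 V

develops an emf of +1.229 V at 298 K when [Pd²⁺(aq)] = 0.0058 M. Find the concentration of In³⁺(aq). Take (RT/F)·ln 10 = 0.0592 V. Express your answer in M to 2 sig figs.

With Pd²⁺/Pd at the cathode and In³⁺/In at the anode, E°cell = +0.917 − (−0.347) = +1.264 V (n = 6).
From the Nernst equation, log Q = n(E° − E)/0.0592 = 6·(+1.264 − (+1.229))/0.0592 = 3.547.
The balanced reaction is 3 Pd²⁺(aq) + 2 In(s) → 3 Pd(s) + 2 In³⁺(aq), so Q = [In³⁺(aq)]^2 / [Pd²⁺(aq)]^3.
Substituting the known concentrations and solving, log [In³⁺(aq)] = −1.581 and [In³⁺(aq)] = 0.026 M.

0.026 M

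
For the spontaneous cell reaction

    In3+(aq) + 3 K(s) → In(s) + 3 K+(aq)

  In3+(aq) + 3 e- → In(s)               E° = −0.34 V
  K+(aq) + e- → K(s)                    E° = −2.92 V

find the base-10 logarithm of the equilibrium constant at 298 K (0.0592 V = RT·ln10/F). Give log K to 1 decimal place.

The In³⁺/In couple is reduced (cathode); E°cell = −0.34 − (−2.92) = +2.58 V with n = 3.
At equilibrium E = 0, so log K = nE°cell / 0.0592 = (3)(+2.58) / 0.0592 = 130.7.

log K = 130.7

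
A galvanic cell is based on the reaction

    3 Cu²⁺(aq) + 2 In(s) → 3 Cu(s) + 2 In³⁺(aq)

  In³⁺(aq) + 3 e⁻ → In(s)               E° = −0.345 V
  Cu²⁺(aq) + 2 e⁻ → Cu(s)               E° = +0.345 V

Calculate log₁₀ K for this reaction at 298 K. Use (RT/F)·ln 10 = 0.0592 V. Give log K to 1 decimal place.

log K = 69.9

The Cu²⁺/Cu couple is reduced (cathode); E°cell = +0.345 − (−0.345) = +0.690 V with n = 6.
At equilibrium E = 0, so log K = nE°cell / 0.0592 = (6)(+0.690) / 0.0592 = 69.9.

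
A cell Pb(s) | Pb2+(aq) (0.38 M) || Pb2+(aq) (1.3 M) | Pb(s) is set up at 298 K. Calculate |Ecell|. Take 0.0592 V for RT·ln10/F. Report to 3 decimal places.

For a concentration cell E°cell = 0, since both electrodes use the same couple.
The compartment with the higher Pb2+(aq) concentration (1.3 M) acts as the cathode; ions are reduced there and produced at the dilute (0.38 M) anode.
With n = 2, Ecell = −(0.0592/2)·log([dilute]/[conc]) = −(0.0592/2)·log(0.38/1.3) = +0.016 V.

0.016 V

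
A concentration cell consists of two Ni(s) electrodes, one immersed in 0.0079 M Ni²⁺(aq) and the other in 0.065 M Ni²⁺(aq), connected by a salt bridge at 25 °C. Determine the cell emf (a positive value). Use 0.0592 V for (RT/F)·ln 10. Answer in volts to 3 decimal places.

0.027 V

For a concentration cell E°cell = 0, since both electrodes use the same couple.
The compartment with the higher Ni²⁺(aq) concentration (0.065 M) acts as the cathode; ions are reduced there and produced at the dilute (0.0079 M) anode.
With n = 2, Ecell = −(0.0592/2)·log([dilute]/[conc]) = −(0.0592/2)·log(0.0079/0.065) = +0.027 V.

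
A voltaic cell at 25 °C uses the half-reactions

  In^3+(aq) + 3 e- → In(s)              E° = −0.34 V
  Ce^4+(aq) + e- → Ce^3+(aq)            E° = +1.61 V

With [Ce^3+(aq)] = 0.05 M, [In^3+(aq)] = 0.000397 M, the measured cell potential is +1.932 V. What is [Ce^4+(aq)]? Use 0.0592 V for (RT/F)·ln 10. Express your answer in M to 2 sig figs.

0.0018 M

The Ce⁴⁺/Ce³⁺ couple has the larger reduction potential, so it is the cathode: E°cell = +1.61 − (−0.34) = +1.95 V and n = 3.
Since E = E° − (0.0592/n)·log Q, log Q = n(E° − E)/0.0592 = 0.912.
The balanced reaction is 3 Ce^4+(aq) + In(s) → 3 Ce^3+(aq) + In^3+(aq), so Q = ([Ce^3+(aq)]^3·[In^3+(aq)]) / [Ce^4+(aq)]^3.
Isolating [Ce^4+(aq)] in Q = 10^{0.912} yields log [Ce^4+(aq)] = −2.739, i.e. 0.0018 M.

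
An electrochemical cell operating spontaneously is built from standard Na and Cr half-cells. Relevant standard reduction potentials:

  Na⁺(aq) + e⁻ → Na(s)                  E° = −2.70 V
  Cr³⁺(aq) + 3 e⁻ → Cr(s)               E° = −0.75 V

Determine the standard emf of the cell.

+1.95 V

The Cr³⁺/Cr couple has the higher E°, so Cr ion is reduced (cathode) and Na is oxidized (anode).
E°cell = E°(cathode) − E°(anode) = −0.75 − (−2.70) = +1.95 V.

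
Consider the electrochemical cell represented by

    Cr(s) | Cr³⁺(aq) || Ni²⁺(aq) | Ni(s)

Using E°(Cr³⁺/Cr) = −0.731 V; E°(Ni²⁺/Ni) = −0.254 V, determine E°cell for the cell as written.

By convention the left-hand electrode in cell notation is the anode (oxidation) and the right-hand electrode is the cathode (reduction).
E°cell = E°(right) − E°(left) = −0.254 − (−0.731) = +0.477 V.

+0.477 V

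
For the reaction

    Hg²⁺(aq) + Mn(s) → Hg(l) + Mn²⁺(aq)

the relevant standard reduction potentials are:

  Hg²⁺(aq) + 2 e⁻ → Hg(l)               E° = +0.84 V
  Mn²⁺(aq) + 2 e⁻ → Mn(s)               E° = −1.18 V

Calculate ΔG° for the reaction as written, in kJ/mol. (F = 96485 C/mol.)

In the reaction as written Hg²⁺(aq) is reduced, so the Hg²⁺/Hg couple is the cathode and Mn²⁺/Mn is the anode.
E°cell = +0.84 − (−1.18) = +2.02 V; balancing electrons gives n = 2.
ΔG° = −nFE°cell = −(2)(96485)(+2.02) J/mol = −390 kJ/mol.

−390 kJ/mol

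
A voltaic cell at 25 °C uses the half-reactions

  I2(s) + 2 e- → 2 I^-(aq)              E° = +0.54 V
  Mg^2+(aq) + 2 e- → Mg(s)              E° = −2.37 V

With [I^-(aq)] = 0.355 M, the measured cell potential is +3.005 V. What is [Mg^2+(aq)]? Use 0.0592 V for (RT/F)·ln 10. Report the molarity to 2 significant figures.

0.0049 M

I₂/I⁻ is the cathode (higher E°); E°cell = +0.54 − (−2.37) = +2.91 V with n = 2.
Rearranging E = E° − (0.0592/n)·log Q gives log Q = 2(+2.91 − (+3.005))/0.0592 = −3.209.
Balancing electrons gives I2(s) + Mg(s) → 2 I^-(aq) + Mg^2+(aq); thus Q = [I^-(aq)]^2·[Mg^2+(aq)].
Isolating [Mg^2+(aq)] in Q = 10^{−3.209} yields log [Mg^2+(aq)] = −2.309, i.e. 0.0049 M.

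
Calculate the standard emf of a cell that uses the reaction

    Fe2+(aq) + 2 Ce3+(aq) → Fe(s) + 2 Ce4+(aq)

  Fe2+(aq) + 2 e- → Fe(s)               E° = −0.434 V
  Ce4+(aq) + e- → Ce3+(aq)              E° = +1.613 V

Fe2+(aq) gains electrons, so the Fe²⁺/Fe couple is the cathode; the Ce⁴⁺/Ce³⁺ couple is the anode.
E°cell = E°(cathode) − E°(anode) = −0.434 − (+1.613) = −2.047 V.

−2.047 V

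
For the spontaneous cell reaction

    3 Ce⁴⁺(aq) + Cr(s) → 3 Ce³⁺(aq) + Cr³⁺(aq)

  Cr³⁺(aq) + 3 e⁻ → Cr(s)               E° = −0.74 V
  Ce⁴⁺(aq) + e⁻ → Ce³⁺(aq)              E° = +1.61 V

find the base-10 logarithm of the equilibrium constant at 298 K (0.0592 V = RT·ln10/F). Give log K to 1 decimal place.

The Ce⁴⁺/Ce³⁺ couple is reduced (cathode); E°cell = +1.61 − (−0.74) = +2.35 V with n = 3.
At equilibrium E = 0, so log K = nE°cell / 0.0592 = (3)(+2.35) / 0.0592 = 119.1.

log K = 119.1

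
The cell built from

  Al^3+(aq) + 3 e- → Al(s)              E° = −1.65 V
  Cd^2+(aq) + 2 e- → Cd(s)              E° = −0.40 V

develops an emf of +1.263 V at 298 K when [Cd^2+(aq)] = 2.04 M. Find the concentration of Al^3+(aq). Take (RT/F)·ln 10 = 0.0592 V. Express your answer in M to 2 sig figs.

0.64 M

Cd²⁺/Cd is the cathode (higher E°); E°cell = −0.40 − (−1.65) = +1.25 V with n = 6.
Since E = E° − (0.0592/n)·log Q, log Q = n(E° − E)/0.0592 = −1.318.
For 3 Cd^2+(aq) + 2 Al(s) → 3 Cd(s) + 2 Al^3+(aq), the reaction quotient is Q = [Al^3+(aq)]^2 / [Cd^2+(aq)]^3.
Isolating [Al^3+(aq)] in Q = 10^{−1.318} yields log [Al^3+(aq)] = −0.195, i.e. 0.64 M.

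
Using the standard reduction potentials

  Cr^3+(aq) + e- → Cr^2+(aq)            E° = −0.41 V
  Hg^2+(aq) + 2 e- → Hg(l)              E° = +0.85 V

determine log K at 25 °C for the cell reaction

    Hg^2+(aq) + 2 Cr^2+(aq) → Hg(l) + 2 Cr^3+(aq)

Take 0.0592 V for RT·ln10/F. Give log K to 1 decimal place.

log K = 42.6

The Hg²⁺/Hg couple is reduced (cathode); E°cell = +0.85 − (−0.41) = +1.26 V with n = 2.
At equilibrium E = 0, so log K = nE°cell / 0.0592 = (2)(+1.26) / 0.0592 = 42.6.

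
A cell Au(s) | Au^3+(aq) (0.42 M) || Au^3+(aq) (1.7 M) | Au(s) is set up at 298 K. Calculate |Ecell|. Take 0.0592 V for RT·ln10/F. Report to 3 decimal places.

For a concentration cell E°cell = 0, since both electrodes use the same couple.
The compartment with the higher Au^3+(aq) concentration (1.7 M) acts as the cathode; ions are reduced there and produced at the dilute (0.42 M) anode.
With n = 3, Ecell = −(0.0592/3)·log([dilute]/[conc]) = −(0.0592/3)·log(0.42/1.7) = +0.012 V.

0.012 V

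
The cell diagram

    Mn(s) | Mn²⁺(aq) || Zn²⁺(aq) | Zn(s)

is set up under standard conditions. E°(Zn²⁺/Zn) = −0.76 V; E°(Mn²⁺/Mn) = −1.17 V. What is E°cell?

By convention the left-hand electrode in cell notation is the anode (oxidation) and the right-hand electrode is the cathode (reduction).
E°cell = E°(right) − E°(left) = −0.76 − (−1.17) = +0.41 V.

+0.41 V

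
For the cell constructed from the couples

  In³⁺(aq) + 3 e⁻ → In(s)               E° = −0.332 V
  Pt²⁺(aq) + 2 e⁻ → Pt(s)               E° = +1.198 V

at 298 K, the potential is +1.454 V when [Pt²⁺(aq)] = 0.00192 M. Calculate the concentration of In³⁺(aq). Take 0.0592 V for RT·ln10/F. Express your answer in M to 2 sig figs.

0.60 M

The Pt²⁺/Pt couple has the larger reduction potential, so it is the cathode: E°cell = +1.198 − (−0.332) = +1.530 V and n = 6.
Rearranging E = E° − (0.0592/n)·log Q gives log Q = 6(+1.530 − (+1.454))/0.0592 = 7.703.
For 3 Pt²⁺(aq) + 2 In(s) → 3 Pt(s) + 2 In³⁺(aq), the reaction quotient is Q = [In³⁺(aq)]^2 / [Pt²⁺(aq)]^3.
Isolating [In³⁺(aq)] in Q = 10^{7.703} yields log [In³⁺(aq)] = −0.224, i.e. 0.60 M.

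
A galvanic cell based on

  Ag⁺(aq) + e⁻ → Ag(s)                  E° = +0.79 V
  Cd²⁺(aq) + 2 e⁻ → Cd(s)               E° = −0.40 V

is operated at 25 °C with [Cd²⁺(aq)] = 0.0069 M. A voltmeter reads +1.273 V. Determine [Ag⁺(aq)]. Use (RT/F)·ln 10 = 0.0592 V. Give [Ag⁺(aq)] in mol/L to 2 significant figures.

2.1 M

With Ag⁺/Ag at the cathode and Cd²⁺/Cd at the anode, E°cell = +0.79 − (−0.40) = +1.19 V (n = 2).
Rearranging E = E° − (0.0592/n)·log Q gives log Q = 2(+1.19 − (+1.273))/0.0592 = −2.804.
Balancing electrons gives 2 Ag⁺(aq) + Cd(s) → 2 Ag(s) + Cd²⁺(aq); thus Q = [Cd²⁺(aq)] / [Ag⁺(aq)]^2.
Solving for the unknown gives log [Ag⁺(aq)] = 0.321, so [Ag⁺(aq)] ≈ 2.1 M.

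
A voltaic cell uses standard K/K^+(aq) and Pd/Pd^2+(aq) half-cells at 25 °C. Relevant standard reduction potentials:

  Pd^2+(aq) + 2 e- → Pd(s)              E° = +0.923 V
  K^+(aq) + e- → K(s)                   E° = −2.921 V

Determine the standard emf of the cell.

+3.844 V

Of the two couples in this cell, the one with the more positive reduction potential is reduced at the cathode: here that is Pd²⁺/Pd (+0.923 V); K⁺/K (−2.921 V) is the anode.
E°cell = E°(cathode) − E°(anode) = +0.923 − (−2.921) = +3.844 V.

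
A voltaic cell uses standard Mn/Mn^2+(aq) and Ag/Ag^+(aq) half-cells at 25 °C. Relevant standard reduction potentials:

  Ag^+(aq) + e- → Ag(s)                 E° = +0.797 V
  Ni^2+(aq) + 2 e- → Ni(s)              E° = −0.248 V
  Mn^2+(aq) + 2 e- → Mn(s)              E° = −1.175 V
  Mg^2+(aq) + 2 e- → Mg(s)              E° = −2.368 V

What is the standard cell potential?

+1.972 V

Of the two couples in this cell, the one with the more positive reduction potential is reduced at the cathode: here that is Ag⁺/Ag (+0.797 V); Mn²⁺/Mn (−1.175 V) is the anode.
E°cell = E°(cathode) − E°(anode) = +0.797 − (−1.175) = +1.972 V.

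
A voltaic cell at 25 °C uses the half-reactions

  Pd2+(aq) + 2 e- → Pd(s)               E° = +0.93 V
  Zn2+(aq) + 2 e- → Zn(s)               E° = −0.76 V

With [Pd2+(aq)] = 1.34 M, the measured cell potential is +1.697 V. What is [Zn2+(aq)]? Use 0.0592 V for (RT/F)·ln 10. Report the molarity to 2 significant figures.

0.78 M

Pd²⁺/Pd is the cathode (higher E°); E°cell = +0.93 − (−0.76) = +1.69 V with n = 2.
Since E = E° − (0.0592/n)·log Q, log Q = n(E° − E)/0.0592 = −0.236.
Balancing electrons gives Pd2+(aq) + Zn(s) → Pd(s) + Zn2+(aq); thus Q = [Zn2+(aq)] / [Pd2+(aq)].
Solving for the unknown gives log [Zn2+(aq)] = −0.109, so [Zn2+(aq)] ≈ 0.78 M.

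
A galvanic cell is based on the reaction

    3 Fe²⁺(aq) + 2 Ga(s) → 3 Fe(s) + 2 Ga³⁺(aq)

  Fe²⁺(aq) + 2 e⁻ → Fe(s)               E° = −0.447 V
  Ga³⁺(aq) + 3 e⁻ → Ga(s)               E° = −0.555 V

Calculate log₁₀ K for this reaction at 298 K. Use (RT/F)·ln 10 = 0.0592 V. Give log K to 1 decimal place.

log K = 10.9

The Fe²⁺/Fe couple is reduced (cathode); E°cell = −0.447 − (−0.555) = +0.108 V with n = 6.
At equilibrium E = 0, so log K = nE°cell / 0.0592 = (6)(+0.108) / 0.0592 = 10.9.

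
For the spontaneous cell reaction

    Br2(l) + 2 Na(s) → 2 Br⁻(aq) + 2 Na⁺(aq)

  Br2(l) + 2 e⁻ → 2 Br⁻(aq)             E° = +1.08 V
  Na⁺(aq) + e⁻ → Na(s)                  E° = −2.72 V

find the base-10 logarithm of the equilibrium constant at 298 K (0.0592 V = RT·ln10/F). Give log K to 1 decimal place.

The Br₂/Br⁻ couple is reduced (cathode); E°cell = +1.08 − (−2.72) = +3.80 V with n = 2.
At equilibrium E = 0, so log K = nE°cell / 0.0592 = (2)(+3.80) / 0.0592 = 128.4.

log K = 128.4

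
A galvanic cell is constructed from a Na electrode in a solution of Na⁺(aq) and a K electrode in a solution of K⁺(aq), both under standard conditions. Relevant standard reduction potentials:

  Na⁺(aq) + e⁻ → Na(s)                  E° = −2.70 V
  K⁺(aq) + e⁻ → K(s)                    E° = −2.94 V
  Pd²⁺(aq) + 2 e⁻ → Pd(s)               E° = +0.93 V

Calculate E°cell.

The Na⁺/Na couple has the higher E°, so Na ion is reduced (cathode) and K is oxidized (anode).
E°cell = E°(cathode) − E°(anode) = −2.70 − (−2.94) = +0.24 V.

+0.24 V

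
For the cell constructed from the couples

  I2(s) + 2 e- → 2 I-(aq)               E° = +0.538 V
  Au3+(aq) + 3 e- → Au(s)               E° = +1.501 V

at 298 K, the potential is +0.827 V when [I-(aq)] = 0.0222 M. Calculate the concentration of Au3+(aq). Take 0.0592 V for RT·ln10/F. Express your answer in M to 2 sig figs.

0.012 M

Au³⁺/Au is the cathode (higher E°); E°cell = +1.501 − (+0.538) = +0.963 V with n = 6.
Since E = E° − (0.0592/n)·log Q, log Q = n(E° − E)/0.0592 = 13.784.
For 2 Au3+(aq) + 6 I-(aq) → 2 Au(s) + 3 I2(s), the reaction quotient is Q = 1 / ([Au3+(aq)]^2·[I-(aq)]^6).
Solving for the unknown gives log [Au3+(aq)] = −1.931, so [Au3+(aq)] ≈ 0.012 M.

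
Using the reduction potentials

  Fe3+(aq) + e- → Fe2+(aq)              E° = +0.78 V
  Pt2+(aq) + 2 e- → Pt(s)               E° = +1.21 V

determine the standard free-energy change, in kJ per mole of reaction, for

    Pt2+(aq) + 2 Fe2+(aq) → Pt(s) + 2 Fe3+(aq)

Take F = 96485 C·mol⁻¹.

−83.0 kJ/mol

In the reaction as written Pt2+(aq) is reduced, so the Pt²⁺/Pt couple is the cathode and Fe³⁺/Fe²⁺ is the anode.
E°cell = +1.21 − (+0.78) = +0.43 V; balancing electrons gives n = 2.
ΔG° = −nFE°cell = −(2)(96485)(+0.43) J/mol = −83.0 kJ/mol.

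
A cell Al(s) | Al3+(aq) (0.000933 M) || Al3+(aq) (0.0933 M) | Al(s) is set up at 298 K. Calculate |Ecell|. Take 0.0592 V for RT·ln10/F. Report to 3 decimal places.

For a concentration cell E°cell = 0, since both electrodes use the same couple.
The compartment with the higher Al3+(aq) concentration (0.0933 M) acts as the cathode; ions are reduced there and produced at the dilute (0.000933 M) anode.
With n = 3, Ecell = −(0.0592/3)·log([dilute]/[conc]) = −(0.0592/3)·log(0.000933/0.0933) = +0.039 V.

0.039 V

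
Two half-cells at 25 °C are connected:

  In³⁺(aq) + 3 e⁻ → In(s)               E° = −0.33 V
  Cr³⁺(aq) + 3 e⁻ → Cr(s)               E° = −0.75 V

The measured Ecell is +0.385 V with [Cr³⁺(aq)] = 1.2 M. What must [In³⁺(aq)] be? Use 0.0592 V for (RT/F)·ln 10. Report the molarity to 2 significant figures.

In³⁺/In is the cathode (higher E°); E°cell = −0.33 − (−0.75) = +0.42 V with n = 3.
From the Nernst equation, log Q = n(E° − E)/0.0592 = 3·(+0.42 − (+0.385))/0.0592 = 1.774.
The balanced reaction is In³⁺(aq) + Cr(s) → In(s) + Cr³⁺(aq), so Q = [Cr³⁺(aq)] / [In³⁺(aq)].
Isolating [In³⁺(aq)] in Q = 10^{1.774} yields log [In³⁺(aq)] = −1.695, i.e. 0.020 M.

0.020 M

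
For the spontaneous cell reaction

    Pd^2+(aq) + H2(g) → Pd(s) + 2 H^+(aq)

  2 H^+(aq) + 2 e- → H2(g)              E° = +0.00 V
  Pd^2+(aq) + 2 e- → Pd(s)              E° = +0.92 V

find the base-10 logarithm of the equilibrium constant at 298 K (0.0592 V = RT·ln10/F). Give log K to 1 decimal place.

log K = 31.1

The Pd²⁺/Pd couple is reduced (cathode); E°cell = +0.92 − (+0.00) = +0.92 V with n = 2.
At equilibrium E = 0, so log K = nE°cell / 0.0592 = (2)(+0.92) / 0.0592 = 31.1.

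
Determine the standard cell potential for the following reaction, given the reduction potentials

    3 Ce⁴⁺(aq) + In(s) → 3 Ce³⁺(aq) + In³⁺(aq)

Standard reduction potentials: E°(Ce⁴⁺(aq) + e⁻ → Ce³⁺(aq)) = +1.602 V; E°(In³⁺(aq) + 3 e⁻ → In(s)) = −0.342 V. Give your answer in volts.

+1.944 V

In the reaction as written, Ce⁴⁺(aq) is reduced (cathode) and In³⁺(aq) is produced by oxidation at the anode.
E°cell = E°(cathode) − E°(anode) = +1.602 − (−0.342) = +1.944 V.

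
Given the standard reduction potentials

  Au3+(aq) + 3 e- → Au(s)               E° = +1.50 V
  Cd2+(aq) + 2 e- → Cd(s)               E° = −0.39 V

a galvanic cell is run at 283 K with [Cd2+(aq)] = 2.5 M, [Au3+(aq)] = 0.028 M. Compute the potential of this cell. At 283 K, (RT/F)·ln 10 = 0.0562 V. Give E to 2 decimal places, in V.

+1.85 V

Au³⁺/Au is reduced (cathode, E° = +1.50 V) and Cd²⁺/Cd is oxidized (anode).
E°cell = +1.50 − (−0.39) = +1.89 V, with n = 6 electrons transferred.
Balancing gives 2 Au3+(aq) + 3 Cd(s) → 2 Au(s) + 3 Cd2+(aq); hence Q = [Cd2+(aq)]^3 / [Au3+(aq)]^2 = 1.99×10^4 (log Q = 4.300).
E = E° − (0.0562/n)·log Q = +1.89 − (0.0562/6)(4.300) = +1.85 V.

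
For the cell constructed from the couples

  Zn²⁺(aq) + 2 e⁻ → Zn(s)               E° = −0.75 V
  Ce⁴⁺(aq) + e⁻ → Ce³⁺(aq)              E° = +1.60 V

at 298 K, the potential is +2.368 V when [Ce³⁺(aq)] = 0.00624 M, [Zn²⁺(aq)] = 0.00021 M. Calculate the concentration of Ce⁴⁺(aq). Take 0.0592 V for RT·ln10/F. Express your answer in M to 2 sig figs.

0.00018 M

Ce⁴⁺/Ce³⁺ is the cathode (higher E°); E°cell = +1.60 − (−0.75) = +2.35 V with n = 2.
From the Nernst equation, log Q = n(E° − E)/0.0592 = 2·(+2.35 − (+2.368))/0.0592 = −0.608.
For 2 Ce⁴⁺(aq) + Zn(s) → 2 Ce³⁺(aq) + Zn²⁺(aq), the reaction quotient is Q = ([Ce³⁺(aq)]^2·[Zn²⁺(aq)]) / [Ce⁴⁺(aq)]^2.
Solving for the unknown gives log [Ce⁴⁺(aq)] = −3.740, so [Ce⁴⁺(aq)] ≈ 0.00018 M.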